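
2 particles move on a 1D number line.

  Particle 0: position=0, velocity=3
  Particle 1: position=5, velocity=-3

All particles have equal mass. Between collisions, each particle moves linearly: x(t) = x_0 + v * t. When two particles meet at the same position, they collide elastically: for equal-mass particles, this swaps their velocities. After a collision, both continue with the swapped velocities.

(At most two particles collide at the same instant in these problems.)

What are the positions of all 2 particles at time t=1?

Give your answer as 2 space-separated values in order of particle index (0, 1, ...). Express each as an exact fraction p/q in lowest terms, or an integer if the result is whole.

Collision at t=5/6: particles 0 and 1 swap velocities; positions: p0=5/2 p1=5/2; velocities now: v0=-3 v1=3
Advance to t=1 (no further collisions before then); velocities: v0=-3 v1=3; positions = 2 3

Answer: 2 3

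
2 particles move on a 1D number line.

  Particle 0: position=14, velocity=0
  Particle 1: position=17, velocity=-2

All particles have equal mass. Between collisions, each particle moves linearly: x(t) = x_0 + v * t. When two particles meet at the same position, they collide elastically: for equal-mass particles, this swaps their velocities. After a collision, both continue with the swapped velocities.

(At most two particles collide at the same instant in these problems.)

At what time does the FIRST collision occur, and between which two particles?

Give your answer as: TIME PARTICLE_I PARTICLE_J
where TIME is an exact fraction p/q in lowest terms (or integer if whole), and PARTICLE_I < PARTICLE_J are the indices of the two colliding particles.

Answer: 3/2 0 1

Derivation:
Pair (0,1): pos 14,17 vel 0,-2 -> gap=3, closing at 2/unit, collide at t=3/2
Earliest collision: t=3/2 between 0 and 1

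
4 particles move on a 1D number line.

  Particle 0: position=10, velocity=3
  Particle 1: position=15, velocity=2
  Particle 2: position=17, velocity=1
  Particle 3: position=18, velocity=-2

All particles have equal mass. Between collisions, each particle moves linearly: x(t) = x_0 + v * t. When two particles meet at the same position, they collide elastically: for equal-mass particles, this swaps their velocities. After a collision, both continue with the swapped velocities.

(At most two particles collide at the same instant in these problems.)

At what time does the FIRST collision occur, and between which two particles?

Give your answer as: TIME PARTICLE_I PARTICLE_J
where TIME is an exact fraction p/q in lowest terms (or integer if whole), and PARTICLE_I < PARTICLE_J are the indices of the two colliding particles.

Answer: 1/3 2 3

Derivation:
Pair (0,1): pos 10,15 vel 3,2 -> gap=5, closing at 1/unit, collide at t=5
Pair (1,2): pos 15,17 vel 2,1 -> gap=2, closing at 1/unit, collide at t=2
Pair (2,3): pos 17,18 vel 1,-2 -> gap=1, closing at 3/unit, collide at t=1/3
Earliest collision: t=1/3 between 2 and 3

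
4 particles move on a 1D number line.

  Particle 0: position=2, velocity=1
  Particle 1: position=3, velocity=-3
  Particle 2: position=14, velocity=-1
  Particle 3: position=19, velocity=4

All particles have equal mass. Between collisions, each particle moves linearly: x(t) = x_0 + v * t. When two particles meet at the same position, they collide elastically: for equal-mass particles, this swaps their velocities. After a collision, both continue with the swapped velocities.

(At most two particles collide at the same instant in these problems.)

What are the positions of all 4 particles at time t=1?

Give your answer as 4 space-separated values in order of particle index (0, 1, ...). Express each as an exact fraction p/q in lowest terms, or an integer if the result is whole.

Answer: 0 3 13 23

Derivation:
Collision at t=1/4: particles 0 and 1 swap velocities; positions: p0=9/4 p1=9/4 p2=55/4 p3=20; velocities now: v0=-3 v1=1 v2=-1 v3=4
Advance to t=1 (no further collisions before then); velocities: v0=-3 v1=1 v2=-1 v3=4; positions = 0 3 13 23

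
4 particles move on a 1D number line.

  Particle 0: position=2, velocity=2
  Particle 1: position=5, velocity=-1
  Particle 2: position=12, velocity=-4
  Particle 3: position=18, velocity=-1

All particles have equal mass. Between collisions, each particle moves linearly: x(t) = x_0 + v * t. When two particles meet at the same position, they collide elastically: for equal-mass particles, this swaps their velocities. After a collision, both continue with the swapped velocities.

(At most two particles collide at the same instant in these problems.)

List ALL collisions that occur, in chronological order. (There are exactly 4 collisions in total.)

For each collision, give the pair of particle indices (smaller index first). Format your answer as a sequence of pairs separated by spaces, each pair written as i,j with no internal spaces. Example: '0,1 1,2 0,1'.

Collision at t=1: particles 0 and 1 swap velocities; positions: p0=4 p1=4 p2=8 p3=17; velocities now: v0=-1 v1=2 v2=-4 v3=-1
Collision at t=5/3: particles 1 and 2 swap velocities; positions: p0=10/3 p1=16/3 p2=16/3 p3=49/3; velocities now: v0=-1 v1=-4 v2=2 v3=-1
Collision at t=7/3: particles 0 and 1 swap velocities; positions: p0=8/3 p1=8/3 p2=20/3 p3=47/3; velocities now: v0=-4 v1=-1 v2=2 v3=-1
Collision at t=16/3: particles 2 and 3 swap velocities; positions: p0=-28/3 p1=-1/3 p2=38/3 p3=38/3; velocities now: v0=-4 v1=-1 v2=-1 v3=2

Answer: 0,1 1,2 0,1 2,3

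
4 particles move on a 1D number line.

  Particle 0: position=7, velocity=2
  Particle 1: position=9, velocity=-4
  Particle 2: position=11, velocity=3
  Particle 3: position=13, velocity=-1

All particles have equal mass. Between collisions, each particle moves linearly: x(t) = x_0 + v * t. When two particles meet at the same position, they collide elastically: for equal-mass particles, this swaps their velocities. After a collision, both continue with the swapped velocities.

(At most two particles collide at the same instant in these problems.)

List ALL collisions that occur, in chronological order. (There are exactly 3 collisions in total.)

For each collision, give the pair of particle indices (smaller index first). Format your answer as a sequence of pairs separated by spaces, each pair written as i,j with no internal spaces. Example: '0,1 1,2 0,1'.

Answer: 0,1 2,3 1,2

Derivation:
Collision at t=1/3: particles 0 and 1 swap velocities; positions: p0=23/3 p1=23/3 p2=12 p3=38/3; velocities now: v0=-4 v1=2 v2=3 v3=-1
Collision at t=1/2: particles 2 and 3 swap velocities; positions: p0=7 p1=8 p2=25/2 p3=25/2; velocities now: v0=-4 v1=2 v2=-1 v3=3
Collision at t=2: particles 1 and 2 swap velocities; positions: p0=1 p1=11 p2=11 p3=17; velocities now: v0=-4 v1=-1 v2=2 v3=3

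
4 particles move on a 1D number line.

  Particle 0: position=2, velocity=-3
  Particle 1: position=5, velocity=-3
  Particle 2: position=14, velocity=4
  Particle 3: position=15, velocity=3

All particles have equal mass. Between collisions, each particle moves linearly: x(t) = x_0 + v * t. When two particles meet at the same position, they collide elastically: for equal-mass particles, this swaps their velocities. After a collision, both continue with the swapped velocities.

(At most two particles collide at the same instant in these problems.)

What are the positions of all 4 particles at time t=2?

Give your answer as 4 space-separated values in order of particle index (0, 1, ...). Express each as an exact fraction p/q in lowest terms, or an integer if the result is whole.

Answer: -4 -1 21 22

Derivation:
Collision at t=1: particles 2 and 3 swap velocities; positions: p0=-1 p1=2 p2=18 p3=18; velocities now: v0=-3 v1=-3 v2=3 v3=4
Advance to t=2 (no further collisions before then); velocities: v0=-3 v1=-3 v2=3 v3=4; positions = -4 -1 21 22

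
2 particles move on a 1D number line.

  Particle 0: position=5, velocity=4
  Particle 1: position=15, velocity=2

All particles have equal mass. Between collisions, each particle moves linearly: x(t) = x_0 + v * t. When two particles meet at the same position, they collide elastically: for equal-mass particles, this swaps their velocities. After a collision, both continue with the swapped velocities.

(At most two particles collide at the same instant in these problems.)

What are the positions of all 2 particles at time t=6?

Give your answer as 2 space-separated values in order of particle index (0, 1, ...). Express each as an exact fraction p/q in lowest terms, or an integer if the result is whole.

Answer: 27 29

Derivation:
Collision at t=5: particles 0 and 1 swap velocities; positions: p0=25 p1=25; velocities now: v0=2 v1=4
Advance to t=6 (no further collisions before then); velocities: v0=2 v1=4; positions = 27 29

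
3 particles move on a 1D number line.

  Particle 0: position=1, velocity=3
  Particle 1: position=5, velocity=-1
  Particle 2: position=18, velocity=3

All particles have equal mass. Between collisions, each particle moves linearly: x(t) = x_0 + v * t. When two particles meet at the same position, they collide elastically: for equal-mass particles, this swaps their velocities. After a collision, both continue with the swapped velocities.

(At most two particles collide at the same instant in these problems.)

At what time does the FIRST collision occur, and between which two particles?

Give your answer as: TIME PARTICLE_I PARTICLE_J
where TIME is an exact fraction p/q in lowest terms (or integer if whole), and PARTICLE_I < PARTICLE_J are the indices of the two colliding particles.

Pair (0,1): pos 1,5 vel 3,-1 -> gap=4, closing at 4/unit, collide at t=1
Pair (1,2): pos 5,18 vel -1,3 -> not approaching (rel speed -4 <= 0)
Earliest collision: t=1 between 0 and 1

Answer: 1 0 1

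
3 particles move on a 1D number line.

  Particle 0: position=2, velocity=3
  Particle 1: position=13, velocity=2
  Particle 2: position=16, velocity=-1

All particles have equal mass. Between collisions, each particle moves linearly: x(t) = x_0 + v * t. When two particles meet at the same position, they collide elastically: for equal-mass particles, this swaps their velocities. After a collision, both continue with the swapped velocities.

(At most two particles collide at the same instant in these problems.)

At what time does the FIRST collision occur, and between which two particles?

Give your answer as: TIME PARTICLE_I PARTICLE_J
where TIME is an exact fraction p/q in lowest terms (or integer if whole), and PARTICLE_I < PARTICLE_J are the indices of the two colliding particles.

Answer: 1 1 2

Derivation:
Pair (0,1): pos 2,13 vel 3,2 -> gap=11, closing at 1/unit, collide at t=11
Pair (1,2): pos 13,16 vel 2,-1 -> gap=3, closing at 3/unit, collide at t=1
Earliest collision: t=1 between 1 and 2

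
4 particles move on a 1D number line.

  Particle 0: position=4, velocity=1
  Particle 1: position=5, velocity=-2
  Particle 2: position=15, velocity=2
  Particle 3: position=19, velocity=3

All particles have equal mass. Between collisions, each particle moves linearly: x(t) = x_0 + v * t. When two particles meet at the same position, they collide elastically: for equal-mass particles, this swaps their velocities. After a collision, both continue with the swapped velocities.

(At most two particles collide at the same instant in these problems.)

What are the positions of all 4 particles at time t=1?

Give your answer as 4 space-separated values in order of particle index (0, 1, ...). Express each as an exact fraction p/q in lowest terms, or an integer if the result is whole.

Answer: 3 5 17 22

Derivation:
Collision at t=1/3: particles 0 and 1 swap velocities; positions: p0=13/3 p1=13/3 p2=47/3 p3=20; velocities now: v0=-2 v1=1 v2=2 v3=3
Advance to t=1 (no further collisions before then); velocities: v0=-2 v1=1 v2=2 v3=3; positions = 3 5 17 22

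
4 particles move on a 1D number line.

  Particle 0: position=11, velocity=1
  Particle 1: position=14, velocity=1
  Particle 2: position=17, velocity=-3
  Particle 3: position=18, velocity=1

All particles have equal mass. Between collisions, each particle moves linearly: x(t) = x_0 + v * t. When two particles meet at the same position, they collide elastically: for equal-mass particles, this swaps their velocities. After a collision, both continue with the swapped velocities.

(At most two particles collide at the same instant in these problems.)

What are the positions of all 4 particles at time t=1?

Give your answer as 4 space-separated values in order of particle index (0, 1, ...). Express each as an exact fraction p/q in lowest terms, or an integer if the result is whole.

Collision at t=3/4: particles 1 and 2 swap velocities; positions: p0=47/4 p1=59/4 p2=59/4 p3=75/4; velocities now: v0=1 v1=-3 v2=1 v3=1
Advance to t=1 (no further collisions before then); velocities: v0=1 v1=-3 v2=1 v3=1; positions = 12 14 15 19

Answer: 12 14 15 19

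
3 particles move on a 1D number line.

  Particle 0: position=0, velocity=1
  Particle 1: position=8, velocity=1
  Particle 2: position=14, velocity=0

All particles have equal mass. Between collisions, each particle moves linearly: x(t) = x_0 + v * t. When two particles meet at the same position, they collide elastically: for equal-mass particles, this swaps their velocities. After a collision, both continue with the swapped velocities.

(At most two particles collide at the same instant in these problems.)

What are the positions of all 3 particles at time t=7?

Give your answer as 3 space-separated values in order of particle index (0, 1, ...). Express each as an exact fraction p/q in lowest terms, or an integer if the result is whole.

Answer: 7 14 15

Derivation:
Collision at t=6: particles 1 and 2 swap velocities; positions: p0=6 p1=14 p2=14; velocities now: v0=1 v1=0 v2=1
Advance to t=7 (no further collisions before then); velocities: v0=1 v1=0 v2=1; positions = 7 14 15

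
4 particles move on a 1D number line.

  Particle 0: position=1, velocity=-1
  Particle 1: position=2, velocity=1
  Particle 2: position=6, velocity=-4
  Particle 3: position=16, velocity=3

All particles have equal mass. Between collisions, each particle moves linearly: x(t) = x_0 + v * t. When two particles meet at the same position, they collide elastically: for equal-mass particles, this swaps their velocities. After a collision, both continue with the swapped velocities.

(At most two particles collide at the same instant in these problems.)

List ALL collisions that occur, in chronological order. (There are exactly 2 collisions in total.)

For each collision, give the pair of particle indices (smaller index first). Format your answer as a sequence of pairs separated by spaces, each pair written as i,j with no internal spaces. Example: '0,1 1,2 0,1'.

Collision at t=4/5: particles 1 and 2 swap velocities; positions: p0=1/5 p1=14/5 p2=14/5 p3=92/5; velocities now: v0=-1 v1=-4 v2=1 v3=3
Collision at t=5/3: particles 0 and 1 swap velocities; positions: p0=-2/3 p1=-2/3 p2=11/3 p3=21; velocities now: v0=-4 v1=-1 v2=1 v3=3

Answer: 1,2 0,1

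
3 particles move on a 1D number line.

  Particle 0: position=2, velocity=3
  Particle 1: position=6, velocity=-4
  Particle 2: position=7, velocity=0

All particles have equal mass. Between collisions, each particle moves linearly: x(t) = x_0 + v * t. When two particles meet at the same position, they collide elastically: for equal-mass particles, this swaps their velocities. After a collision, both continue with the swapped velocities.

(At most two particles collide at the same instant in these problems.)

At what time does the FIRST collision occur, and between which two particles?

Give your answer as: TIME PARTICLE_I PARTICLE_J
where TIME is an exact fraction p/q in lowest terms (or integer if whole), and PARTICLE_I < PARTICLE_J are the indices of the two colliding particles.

Pair (0,1): pos 2,6 vel 3,-4 -> gap=4, closing at 7/unit, collide at t=4/7
Pair (1,2): pos 6,7 vel -4,0 -> not approaching (rel speed -4 <= 0)
Earliest collision: t=4/7 between 0 and 1

Answer: 4/7 0 1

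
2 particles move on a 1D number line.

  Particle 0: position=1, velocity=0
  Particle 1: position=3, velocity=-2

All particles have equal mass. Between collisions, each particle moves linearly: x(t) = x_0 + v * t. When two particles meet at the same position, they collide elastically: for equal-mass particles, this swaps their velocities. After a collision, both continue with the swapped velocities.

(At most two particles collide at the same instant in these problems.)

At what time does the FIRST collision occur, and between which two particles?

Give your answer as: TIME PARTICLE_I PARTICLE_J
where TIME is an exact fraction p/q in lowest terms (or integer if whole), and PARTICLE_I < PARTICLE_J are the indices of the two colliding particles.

Pair (0,1): pos 1,3 vel 0,-2 -> gap=2, closing at 2/unit, collide at t=1
Earliest collision: t=1 between 0 and 1

Answer: 1 0 1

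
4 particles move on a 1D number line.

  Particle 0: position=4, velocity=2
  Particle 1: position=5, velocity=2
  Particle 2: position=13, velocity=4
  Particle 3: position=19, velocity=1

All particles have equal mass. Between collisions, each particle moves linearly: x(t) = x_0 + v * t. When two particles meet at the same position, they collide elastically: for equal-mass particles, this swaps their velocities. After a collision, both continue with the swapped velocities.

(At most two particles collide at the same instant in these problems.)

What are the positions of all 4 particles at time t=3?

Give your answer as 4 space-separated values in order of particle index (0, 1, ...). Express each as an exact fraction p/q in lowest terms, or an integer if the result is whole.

Answer: 10 11 22 25

Derivation:
Collision at t=2: particles 2 and 3 swap velocities; positions: p0=8 p1=9 p2=21 p3=21; velocities now: v0=2 v1=2 v2=1 v3=4
Advance to t=3 (no further collisions before then); velocities: v0=2 v1=2 v2=1 v3=4; positions = 10 11 22 25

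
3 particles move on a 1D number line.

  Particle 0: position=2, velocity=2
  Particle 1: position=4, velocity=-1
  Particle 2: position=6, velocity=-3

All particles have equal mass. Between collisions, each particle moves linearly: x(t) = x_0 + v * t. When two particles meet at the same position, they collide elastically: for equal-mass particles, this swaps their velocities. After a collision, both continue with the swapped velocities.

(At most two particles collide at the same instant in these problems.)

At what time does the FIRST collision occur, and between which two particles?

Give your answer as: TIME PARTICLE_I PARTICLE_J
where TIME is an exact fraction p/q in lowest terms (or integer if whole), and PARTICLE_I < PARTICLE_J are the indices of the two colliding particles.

Pair (0,1): pos 2,4 vel 2,-1 -> gap=2, closing at 3/unit, collide at t=2/3
Pair (1,2): pos 4,6 vel -1,-3 -> gap=2, closing at 2/unit, collide at t=1
Earliest collision: t=2/3 between 0 and 1

Answer: 2/3 0 1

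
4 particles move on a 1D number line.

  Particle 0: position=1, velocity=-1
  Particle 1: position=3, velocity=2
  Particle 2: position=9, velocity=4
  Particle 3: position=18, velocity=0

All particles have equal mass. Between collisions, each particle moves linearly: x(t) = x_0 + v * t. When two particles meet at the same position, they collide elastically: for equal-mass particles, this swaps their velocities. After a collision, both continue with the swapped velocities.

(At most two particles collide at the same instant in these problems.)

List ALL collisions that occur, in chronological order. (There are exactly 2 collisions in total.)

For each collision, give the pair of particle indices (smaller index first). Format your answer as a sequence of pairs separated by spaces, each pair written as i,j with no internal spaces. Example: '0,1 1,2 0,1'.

Answer: 2,3 1,2

Derivation:
Collision at t=9/4: particles 2 and 3 swap velocities; positions: p0=-5/4 p1=15/2 p2=18 p3=18; velocities now: v0=-1 v1=2 v2=0 v3=4
Collision at t=15/2: particles 1 and 2 swap velocities; positions: p0=-13/2 p1=18 p2=18 p3=39; velocities now: v0=-1 v1=0 v2=2 v3=4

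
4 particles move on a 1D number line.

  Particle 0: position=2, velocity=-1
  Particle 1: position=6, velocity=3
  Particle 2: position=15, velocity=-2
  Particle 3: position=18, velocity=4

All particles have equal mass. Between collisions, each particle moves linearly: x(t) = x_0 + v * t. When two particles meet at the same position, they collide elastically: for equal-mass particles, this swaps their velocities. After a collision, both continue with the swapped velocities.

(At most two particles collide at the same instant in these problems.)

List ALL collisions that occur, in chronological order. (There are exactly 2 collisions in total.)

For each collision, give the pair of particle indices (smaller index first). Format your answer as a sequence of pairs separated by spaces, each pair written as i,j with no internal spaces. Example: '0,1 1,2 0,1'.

Answer: 1,2 0,1

Derivation:
Collision at t=9/5: particles 1 and 2 swap velocities; positions: p0=1/5 p1=57/5 p2=57/5 p3=126/5; velocities now: v0=-1 v1=-2 v2=3 v3=4
Collision at t=13: particles 0 and 1 swap velocities; positions: p0=-11 p1=-11 p2=45 p3=70; velocities now: v0=-2 v1=-1 v2=3 v3=4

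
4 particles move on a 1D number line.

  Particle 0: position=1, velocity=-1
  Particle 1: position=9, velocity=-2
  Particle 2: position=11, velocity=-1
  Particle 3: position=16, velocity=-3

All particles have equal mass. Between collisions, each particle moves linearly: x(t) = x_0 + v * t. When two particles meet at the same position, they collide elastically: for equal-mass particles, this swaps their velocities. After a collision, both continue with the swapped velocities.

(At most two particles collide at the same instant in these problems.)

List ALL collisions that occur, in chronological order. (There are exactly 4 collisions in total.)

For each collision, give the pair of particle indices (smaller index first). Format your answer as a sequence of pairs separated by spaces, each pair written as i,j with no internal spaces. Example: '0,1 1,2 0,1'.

Answer: 2,3 1,2 0,1 1,2

Derivation:
Collision at t=5/2: particles 2 and 3 swap velocities; positions: p0=-3/2 p1=4 p2=17/2 p3=17/2; velocities now: v0=-1 v1=-2 v2=-3 v3=-1
Collision at t=7: particles 1 and 2 swap velocities; positions: p0=-6 p1=-5 p2=-5 p3=4; velocities now: v0=-1 v1=-3 v2=-2 v3=-1
Collision at t=15/2: particles 0 and 1 swap velocities; positions: p0=-13/2 p1=-13/2 p2=-6 p3=7/2; velocities now: v0=-3 v1=-1 v2=-2 v3=-1
Collision at t=8: particles 1 and 2 swap velocities; positions: p0=-8 p1=-7 p2=-7 p3=3; velocities now: v0=-3 v1=-2 v2=-1 v3=-1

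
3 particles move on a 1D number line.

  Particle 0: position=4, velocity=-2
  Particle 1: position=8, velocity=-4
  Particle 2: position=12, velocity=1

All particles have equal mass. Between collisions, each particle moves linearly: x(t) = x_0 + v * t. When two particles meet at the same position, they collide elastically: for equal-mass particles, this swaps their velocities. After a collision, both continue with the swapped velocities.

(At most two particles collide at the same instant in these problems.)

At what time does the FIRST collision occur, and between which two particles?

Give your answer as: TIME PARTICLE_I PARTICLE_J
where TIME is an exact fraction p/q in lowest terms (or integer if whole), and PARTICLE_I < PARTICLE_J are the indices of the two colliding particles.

Answer: 2 0 1

Derivation:
Pair (0,1): pos 4,8 vel -2,-4 -> gap=4, closing at 2/unit, collide at t=2
Pair (1,2): pos 8,12 vel -4,1 -> not approaching (rel speed -5 <= 0)
Earliest collision: t=2 between 0 and 1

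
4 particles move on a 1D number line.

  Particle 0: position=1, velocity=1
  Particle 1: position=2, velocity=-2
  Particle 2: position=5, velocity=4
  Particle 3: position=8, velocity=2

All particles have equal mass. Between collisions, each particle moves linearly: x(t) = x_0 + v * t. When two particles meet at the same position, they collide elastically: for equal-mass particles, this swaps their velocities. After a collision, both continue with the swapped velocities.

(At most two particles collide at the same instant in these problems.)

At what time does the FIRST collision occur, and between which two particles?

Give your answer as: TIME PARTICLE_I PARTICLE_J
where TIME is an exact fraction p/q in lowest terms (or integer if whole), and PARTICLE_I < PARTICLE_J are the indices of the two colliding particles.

Answer: 1/3 0 1

Derivation:
Pair (0,1): pos 1,2 vel 1,-2 -> gap=1, closing at 3/unit, collide at t=1/3
Pair (1,2): pos 2,5 vel -2,4 -> not approaching (rel speed -6 <= 0)
Pair (2,3): pos 5,8 vel 4,2 -> gap=3, closing at 2/unit, collide at t=3/2
Earliest collision: t=1/3 between 0 and 1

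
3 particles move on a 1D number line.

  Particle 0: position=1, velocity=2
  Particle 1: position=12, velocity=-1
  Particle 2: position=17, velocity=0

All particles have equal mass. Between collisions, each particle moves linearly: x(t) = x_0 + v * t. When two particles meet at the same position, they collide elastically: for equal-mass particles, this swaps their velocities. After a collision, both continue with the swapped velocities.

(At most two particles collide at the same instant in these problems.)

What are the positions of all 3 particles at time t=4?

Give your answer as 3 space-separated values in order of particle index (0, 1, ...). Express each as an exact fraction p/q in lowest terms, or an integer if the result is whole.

Answer: 8 9 17

Derivation:
Collision at t=11/3: particles 0 and 1 swap velocities; positions: p0=25/3 p1=25/3 p2=17; velocities now: v0=-1 v1=2 v2=0
Advance to t=4 (no further collisions before then); velocities: v0=-1 v1=2 v2=0; positions = 8 9 17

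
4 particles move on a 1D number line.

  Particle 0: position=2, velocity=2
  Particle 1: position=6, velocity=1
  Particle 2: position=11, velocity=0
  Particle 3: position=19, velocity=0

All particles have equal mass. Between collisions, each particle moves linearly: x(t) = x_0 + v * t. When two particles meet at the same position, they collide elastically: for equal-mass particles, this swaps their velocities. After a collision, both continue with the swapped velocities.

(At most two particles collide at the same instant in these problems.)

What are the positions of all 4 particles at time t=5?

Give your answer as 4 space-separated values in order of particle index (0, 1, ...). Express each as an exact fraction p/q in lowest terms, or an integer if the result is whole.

Collision at t=4: particles 0 and 1 swap velocities; positions: p0=10 p1=10 p2=11 p3=19; velocities now: v0=1 v1=2 v2=0 v3=0
Collision at t=9/2: particles 1 and 2 swap velocities; positions: p0=21/2 p1=11 p2=11 p3=19; velocities now: v0=1 v1=0 v2=2 v3=0
Collision at t=5: particles 0 and 1 swap velocities; positions: p0=11 p1=11 p2=12 p3=19; velocities now: v0=0 v1=1 v2=2 v3=0
Advance to t=5 (no further collisions before then); velocities: v0=0 v1=1 v2=2 v3=0; positions = 11 11 12 19

Answer: 11 11 12 19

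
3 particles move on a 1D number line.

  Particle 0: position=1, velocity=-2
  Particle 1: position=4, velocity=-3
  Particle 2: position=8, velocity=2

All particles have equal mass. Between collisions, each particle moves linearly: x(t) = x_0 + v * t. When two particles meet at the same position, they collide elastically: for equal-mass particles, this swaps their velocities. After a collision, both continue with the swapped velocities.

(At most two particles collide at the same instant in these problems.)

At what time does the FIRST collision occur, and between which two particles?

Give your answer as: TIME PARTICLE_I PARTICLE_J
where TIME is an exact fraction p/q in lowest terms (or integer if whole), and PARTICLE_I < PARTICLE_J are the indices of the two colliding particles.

Answer: 3 0 1

Derivation:
Pair (0,1): pos 1,4 vel -2,-3 -> gap=3, closing at 1/unit, collide at t=3
Pair (1,2): pos 4,8 vel -3,2 -> not approaching (rel speed -5 <= 0)
Earliest collision: t=3 between 0 and 1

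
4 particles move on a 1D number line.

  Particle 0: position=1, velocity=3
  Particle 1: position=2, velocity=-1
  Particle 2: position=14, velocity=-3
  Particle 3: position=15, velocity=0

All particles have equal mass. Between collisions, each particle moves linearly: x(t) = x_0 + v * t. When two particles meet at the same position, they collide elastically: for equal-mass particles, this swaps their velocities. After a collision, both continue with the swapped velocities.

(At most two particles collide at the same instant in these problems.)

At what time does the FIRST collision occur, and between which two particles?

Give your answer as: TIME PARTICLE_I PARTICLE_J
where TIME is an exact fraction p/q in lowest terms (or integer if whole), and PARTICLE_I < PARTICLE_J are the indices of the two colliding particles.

Answer: 1/4 0 1

Derivation:
Pair (0,1): pos 1,2 vel 3,-1 -> gap=1, closing at 4/unit, collide at t=1/4
Pair (1,2): pos 2,14 vel -1,-3 -> gap=12, closing at 2/unit, collide at t=6
Pair (2,3): pos 14,15 vel -3,0 -> not approaching (rel speed -3 <= 0)
Earliest collision: t=1/4 between 0 and 1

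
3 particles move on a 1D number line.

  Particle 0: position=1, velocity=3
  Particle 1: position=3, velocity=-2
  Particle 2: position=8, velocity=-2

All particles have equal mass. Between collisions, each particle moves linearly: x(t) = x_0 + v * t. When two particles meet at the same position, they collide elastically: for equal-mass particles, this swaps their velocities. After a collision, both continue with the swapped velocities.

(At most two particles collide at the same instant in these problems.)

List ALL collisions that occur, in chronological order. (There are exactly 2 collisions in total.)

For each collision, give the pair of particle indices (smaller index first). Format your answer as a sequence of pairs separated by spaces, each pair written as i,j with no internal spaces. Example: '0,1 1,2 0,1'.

Collision at t=2/5: particles 0 and 1 swap velocities; positions: p0=11/5 p1=11/5 p2=36/5; velocities now: v0=-2 v1=3 v2=-2
Collision at t=7/5: particles 1 and 2 swap velocities; positions: p0=1/5 p1=26/5 p2=26/5; velocities now: v0=-2 v1=-2 v2=3

Answer: 0,1 1,2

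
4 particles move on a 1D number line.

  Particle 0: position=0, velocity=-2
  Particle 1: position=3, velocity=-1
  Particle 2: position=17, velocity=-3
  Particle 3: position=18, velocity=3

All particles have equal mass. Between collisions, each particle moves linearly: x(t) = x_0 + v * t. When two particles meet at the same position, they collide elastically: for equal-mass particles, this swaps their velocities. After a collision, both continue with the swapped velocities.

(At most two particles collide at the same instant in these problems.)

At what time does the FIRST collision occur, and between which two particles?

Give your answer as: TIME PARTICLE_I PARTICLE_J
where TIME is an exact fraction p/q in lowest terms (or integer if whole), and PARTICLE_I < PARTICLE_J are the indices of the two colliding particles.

Answer: 7 1 2

Derivation:
Pair (0,1): pos 0,3 vel -2,-1 -> not approaching (rel speed -1 <= 0)
Pair (1,2): pos 3,17 vel -1,-3 -> gap=14, closing at 2/unit, collide at t=7
Pair (2,3): pos 17,18 vel -3,3 -> not approaching (rel speed -6 <= 0)
Earliest collision: t=7 between 1 and 2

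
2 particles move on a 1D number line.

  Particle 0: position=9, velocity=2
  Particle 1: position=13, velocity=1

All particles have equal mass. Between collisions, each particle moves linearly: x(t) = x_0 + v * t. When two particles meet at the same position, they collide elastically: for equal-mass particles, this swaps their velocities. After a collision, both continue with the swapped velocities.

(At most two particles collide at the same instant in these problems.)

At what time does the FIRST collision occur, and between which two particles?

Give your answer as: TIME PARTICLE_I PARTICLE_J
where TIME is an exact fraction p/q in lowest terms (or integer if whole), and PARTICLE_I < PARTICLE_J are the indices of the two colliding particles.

Pair (0,1): pos 9,13 vel 2,1 -> gap=4, closing at 1/unit, collide at t=4
Earliest collision: t=4 between 0 and 1

Answer: 4 0 1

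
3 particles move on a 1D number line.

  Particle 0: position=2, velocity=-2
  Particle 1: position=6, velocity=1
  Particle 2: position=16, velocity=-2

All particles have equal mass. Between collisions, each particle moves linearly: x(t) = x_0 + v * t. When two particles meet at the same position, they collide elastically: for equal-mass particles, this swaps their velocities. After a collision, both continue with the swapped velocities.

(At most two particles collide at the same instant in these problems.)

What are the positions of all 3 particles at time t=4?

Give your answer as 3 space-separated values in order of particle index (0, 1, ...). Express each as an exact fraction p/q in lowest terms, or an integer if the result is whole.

Answer: -6 8 10

Derivation:
Collision at t=10/3: particles 1 and 2 swap velocities; positions: p0=-14/3 p1=28/3 p2=28/3; velocities now: v0=-2 v1=-2 v2=1
Advance to t=4 (no further collisions before then); velocities: v0=-2 v1=-2 v2=1; positions = -6 8 10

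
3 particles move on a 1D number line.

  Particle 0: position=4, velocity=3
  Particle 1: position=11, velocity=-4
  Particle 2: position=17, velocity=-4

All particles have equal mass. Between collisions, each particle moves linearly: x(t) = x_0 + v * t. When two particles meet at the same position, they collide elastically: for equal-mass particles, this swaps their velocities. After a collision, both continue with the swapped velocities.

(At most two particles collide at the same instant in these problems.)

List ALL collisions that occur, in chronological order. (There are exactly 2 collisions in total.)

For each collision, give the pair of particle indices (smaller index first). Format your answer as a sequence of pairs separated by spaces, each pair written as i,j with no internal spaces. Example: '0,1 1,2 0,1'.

Answer: 0,1 1,2

Derivation:
Collision at t=1: particles 0 and 1 swap velocities; positions: p0=7 p1=7 p2=13; velocities now: v0=-4 v1=3 v2=-4
Collision at t=13/7: particles 1 and 2 swap velocities; positions: p0=25/7 p1=67/7 p2=67/7; velocities now: v0=-4 v1=-4 v2=3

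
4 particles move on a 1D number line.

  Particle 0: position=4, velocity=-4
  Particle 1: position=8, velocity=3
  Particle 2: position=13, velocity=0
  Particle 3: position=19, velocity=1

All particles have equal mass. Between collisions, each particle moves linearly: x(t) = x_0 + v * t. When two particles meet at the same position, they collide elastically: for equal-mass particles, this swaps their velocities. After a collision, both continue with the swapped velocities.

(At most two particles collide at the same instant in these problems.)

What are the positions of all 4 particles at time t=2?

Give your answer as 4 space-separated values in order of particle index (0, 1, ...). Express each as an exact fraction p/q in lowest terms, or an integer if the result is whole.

Collision at t=5/3: particles 1 and 2 swap velocities; positions: p0=-8/3 p1=13 p2=13 p3=62/3; velocities now: v0=-4 v1=0 v2=3 v3=1
Advance to t=2 (no further collisions before then); velocities: v0=-4 v1=0 v2=3 v3=1; positions = -4 13 14 21

Answer: -4 13 14 21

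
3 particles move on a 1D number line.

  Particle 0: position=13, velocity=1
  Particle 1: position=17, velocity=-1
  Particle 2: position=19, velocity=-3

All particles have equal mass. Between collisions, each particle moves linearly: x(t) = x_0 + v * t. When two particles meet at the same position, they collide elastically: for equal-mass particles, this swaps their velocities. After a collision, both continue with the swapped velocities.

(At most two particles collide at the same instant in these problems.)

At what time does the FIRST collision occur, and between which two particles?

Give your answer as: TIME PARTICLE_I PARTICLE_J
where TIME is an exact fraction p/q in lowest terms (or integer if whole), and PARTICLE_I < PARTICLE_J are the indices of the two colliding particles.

Pair (0,1): pos 13,17 vel 1,-1 -> gap=4, closing at 2/unit, collide at t=2
Pair (1,2): pos 17,19 vel -1,-3 -> gap=2, closing at 2/unit, collide at t=1
Earliest collision: t=1 between 1 and 2

Answer: 1 1 2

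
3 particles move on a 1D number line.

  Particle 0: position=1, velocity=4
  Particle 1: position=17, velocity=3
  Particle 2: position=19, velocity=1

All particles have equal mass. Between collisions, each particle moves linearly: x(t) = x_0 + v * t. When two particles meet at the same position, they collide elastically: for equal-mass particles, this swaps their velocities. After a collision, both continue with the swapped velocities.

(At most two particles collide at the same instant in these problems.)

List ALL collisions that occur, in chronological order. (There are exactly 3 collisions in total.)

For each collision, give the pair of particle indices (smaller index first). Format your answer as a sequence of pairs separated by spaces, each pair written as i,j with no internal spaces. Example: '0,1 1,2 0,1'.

Answer: 1,2 0,1 1,2

Derivation:
Collision at t=1: particles 1 and 2 swap velocities; positions: p0=5 p1=20 p2=20; velocities now: v0=4 v1=1 v2=3
Collision at t=6: particles 0 and 1 swap velocities; positions: p0=25 p1=25 p2=35; velocities now: v0=1 v1=4 v2=3
Collision at t=16: particles 1 and 2 swap velocities; positions: p0=35 p1=65 p2=65; velocities now: v0=1 v1=3 v2=4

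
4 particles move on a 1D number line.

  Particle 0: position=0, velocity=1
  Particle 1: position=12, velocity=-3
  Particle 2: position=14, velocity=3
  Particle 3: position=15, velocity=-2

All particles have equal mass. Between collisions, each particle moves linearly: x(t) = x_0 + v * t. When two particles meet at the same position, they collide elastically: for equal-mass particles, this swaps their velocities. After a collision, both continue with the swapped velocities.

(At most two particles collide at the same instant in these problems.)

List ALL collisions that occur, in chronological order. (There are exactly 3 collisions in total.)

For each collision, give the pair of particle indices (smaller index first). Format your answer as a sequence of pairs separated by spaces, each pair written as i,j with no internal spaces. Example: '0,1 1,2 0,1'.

Collision at t=1/5: particles 2 and 3 swap velocities; positions: p0=1/5 p1=57/5 p2=73/5 p3=73/5; velocities now: v0=1 v1=-3 v2=-2 v3=3
Collision at t=3: particles 0 and 1 swap velocities; positions: p0=3 p1=3 p2=9 p3=23; velocities now: v0=-3 v1=1 v2=-2 v3=3
Collision at t=5: particles 1 and 2 swap velocities; positions: p0=-3 p1=5 p2=5 p3=29; velocities now: v0=-3 v1=-2 v2=1 v3=3

Answer: 2,3 0,1 1,2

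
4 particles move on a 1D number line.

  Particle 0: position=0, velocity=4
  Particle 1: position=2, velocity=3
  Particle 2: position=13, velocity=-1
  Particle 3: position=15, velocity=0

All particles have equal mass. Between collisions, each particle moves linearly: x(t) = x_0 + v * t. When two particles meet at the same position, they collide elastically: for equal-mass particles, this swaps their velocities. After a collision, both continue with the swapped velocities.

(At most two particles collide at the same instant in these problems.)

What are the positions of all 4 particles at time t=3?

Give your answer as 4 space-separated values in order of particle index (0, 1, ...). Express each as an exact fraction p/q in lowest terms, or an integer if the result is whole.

Answer: 10 11 12 15

Derivation:
Collision at t=2: particles 0 and 1 swap velocities; positions: p0=8 p1=8 p2=11 p3=15; velocities now: v0=3 v1=4 v2=-1 v3=0
Collision at t=13/5: particles 1 and 2 swap velocities; positions: p0=49/5 p1=52/5 p2=52/5 p3=15; velocities now: v0=3 v1=-1 v2=4 v3=0
Collision at t=11/4: particles 0 and 1 swap velocities; positions: p0=41/4 p1=41/4 p2=11 p3=15; velocities now: v0=-1 v1=3 v2=4 v3=0
Advance to t=3 (no further collisions before then); velocities: v0=-1 v1=3 v2=4 v3=0; positions = 10 11 12 15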